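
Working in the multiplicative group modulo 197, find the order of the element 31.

By Lagrange's theorem, ord_197(31) divides φ(197) = 197 − 1 = 196 = 2^2 · 7^2.
Divisors of 196: 1, 2, 4, 7, 14, 28, 49, 98, 196.
Check 31^d mod 197 for each divisor in increasing order:
31^1 ≡ 31
31^2 ≡ 173
31^4 ≡ 182
31^7 ≡ 128
31^14 ≡ 33
31^28 ≡ 104
31^49 ≡ 183
31^98 ≡ 196
31^196 ≡ 1
So ord_197(31) = 196.

196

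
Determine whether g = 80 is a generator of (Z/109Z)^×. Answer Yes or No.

No

φ(109) = 109 − 1 = 108 = 2^2 · 3^3.
Test 80^(108/q) mod 109 for each prime factor q of 108:
80^54 ≡ 1 (mod 109)  [q = 2: ≡ 1 ✗]
80^36 ≡ 63 (mod 109)  [q = 3: ≢ 1 ✓]
Since 80^54 ≡ 1, the order of 80 divides 54 < 108, so 80 is not a primitive root.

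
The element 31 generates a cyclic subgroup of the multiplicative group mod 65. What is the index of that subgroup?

12

By Lagrange's theorem, ord_65(31) divides φ(65) = φ(5·13) = (5−1)·(13−1) = 4·12 = 48 = 2^4 · 3.
Divisors of 48: 1, 2, 3, 4, 6, 8, 12, 16, 24, 48.
Test each divisor d:
31^1 ≡ 31 (mod 65)
31^2 ≡ 51 (mod 65)
31^3 ≡ 21 (mod 65)
31^4 ≡ 1 (mod 65) ✓
So ord_65(31) = 4, hence |⟨31⟩| = 4.
The index is φ(65) / ord(31) = 48 / 4 = 12.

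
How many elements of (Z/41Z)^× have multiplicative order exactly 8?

φ(41) = 41 − 1 = 40 = 2^3 · 5.
In a cyclic group of order 40, there are φ(d) elements of order d for each divisor d of 40, and zero for non-divisors.
8 = 2^3 divides 40, and φ(8) = 4.

4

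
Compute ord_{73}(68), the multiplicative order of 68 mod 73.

72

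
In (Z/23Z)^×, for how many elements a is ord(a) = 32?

0

φ(23) = 23 − 1 = 22 = 2 · 11.
In a cyclic group of order 22, there are φ(d) elements of order d for each divisor d of 22, and zero for non-divisors.
Here 22 is not a multiple of 32, so there are no elements of order 32.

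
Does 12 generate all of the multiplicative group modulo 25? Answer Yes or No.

Yes

φ(25) = φ(5^2) = 5·(5−1) = 20 = 2^2 · 5.
Test 12^(20/q) mod 25 for each prime factor q of 20:
12^10 ≡ 24 (mod 25)  [q = 2: ≢ 1 ✓]
12^4 ≡ 11 (mod 25)  [q = 5: ≢ 1 ✓]
Every test exponent gives a nontrivial residue, hence 12 generates the full group.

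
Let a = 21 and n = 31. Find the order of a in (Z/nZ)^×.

Since 21 ∈ (Z/31Z)^×, its order divides φ(31) = 31 − 1 = 30 = 2 · 3 · 5.
Divisors of 30: 1, 2, 3, 5, 6, 10, 15, 30.
Test each divisor d:
21^1 ≡ 21 (mod 31)
21^2 ≡ 7 (mod 31)
21^3 ≡ 23 (mod 31)
21^5 ≡ 6 (mod 31)
21^6 ≡ 2 (mod 31)
21^10 ≡ 5 (mod 31)
21^15 ≡ 30 (mod 31)
21^30 ≡ 1 (mod 31) ✓
Therefore the multiplicative order of 21 modulo 31 is 30.

30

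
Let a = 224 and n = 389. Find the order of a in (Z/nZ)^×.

388

The order of 224 must divide φ(389) = 389 − 1 = 388 = 2^2 · 97.
Divisors of 388: 1, 2, 4, 97, 194, 388.
Test each divisor d:
224^1 ≡ 224
224^2 ≡ 384
224^4 ≡ 25
224^97 ≡ 115
224^194 ≡ 388
224^388 ≡ 1
So ord_389(224) = 388.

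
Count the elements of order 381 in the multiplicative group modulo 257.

0

φ(257) = 257 − 1 = 256 = 2^8.
Since (Z/257Z)^× is cyclic of order 256, the number of elements of order d is φ(d) when d | 256 and 0 otherwise.
Here 256 is not a multiple of 381, so there are no elements of order 381.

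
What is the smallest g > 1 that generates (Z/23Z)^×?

5

φ(23) = 23 − 1 = 22 = 2 · 11.
Test candidates g = 2, 3, … against the prime factors q ∈ {2, 11} of φ(23): g is a generator iff g^(22/q) ≢ 1 for every such q.
g = 2: 2^11 ≡ 1 — hits 1, so not a primitive root.
g = 3: 3^11 ≡ 1 — hits 1, so not a primitive root.
g = 4: 4^11 ≡ 1 — hits 1, so not a primitive root.
g = 5: 5^11 ≡ 22; 5^2 ≡ 2 — none is 1, so 5 is a primitive root.
The smallest primitive root modulo 23 is 5.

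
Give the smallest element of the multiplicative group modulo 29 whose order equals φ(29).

2

φ(29) = 29 − 1 = 28 = 2^2 · 7.
Test candidates g = 2, 3, … against the prime factors q ∈ {2, 7} of φ(29): g is a generator iff g^(28/q) ≢ 1 for every such q.
g = 2: 2^14 ≡ 28; 2^4 ≡ 16 — none is 1, so 2 is a primitive root.
So 2 is the smallest generator of (Z/29Z)^×.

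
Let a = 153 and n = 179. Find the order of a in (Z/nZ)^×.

The order of 153 must divide φ(179) = 179 − 1 = 178 = 2 · 89.
Divisors of 178: 1, 2, 89, 178.
Compute 153^d (mod 179) for the divisors d until we hit 1:
153^1 ≡ 153
153^2 ≡ 139
153^89 ≡ 1
The smallest such exponent is 89, so the order of 153 is 89.

89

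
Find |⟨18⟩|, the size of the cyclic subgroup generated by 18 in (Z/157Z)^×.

By Lagrange's theorem, ord_157(18) divides φ(157) = 157 − 1 = 156 = 2^2 · 3 · 13.
Divisors of 156: 1, 2, 3, 4, 6, 12, 13, 26, 39, 52, 78, 156.
Evaluate successive powers at the divisors of 156:
18^1 ≡ 18
18^2 ≡ 10
18^3 ≡ 23
18^4 ≡ 100
18^6 ≡ 58
18^12 ≡ 67
18^13 ≡ 107
18^26 ≡ 145
18^39 ≡ 129
18^52 ≡ 144
18^78 ≡ 156
18^156 ≡ 1
Hence ord(18) = 156.

156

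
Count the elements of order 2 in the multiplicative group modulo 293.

1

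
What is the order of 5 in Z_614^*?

Since 5 ∈ (Z/614Z)^×, its order divides φ(614) = φ(2)·φ(307) = 1·306 = 306 = 2 · 3^2 · 17.
Divisors of 306: 1, 2, 3, 6, 9, 17, 18, 34, 51, 102, 153, 306.
Compute 5^d (mod 614) for the divisors d until we hit 1:
5^1 ≡ 5 (mod 614)
5^2 ≡ 25 (mod 614)
5^3 ≡ 125 (mod 614)
5^6 ≡ 275 (mod 614)
5^9 ≡ 605 (mod 614)
5^17 ≡ 139 (mod 614)
5^18 ≡ 81 (mod 614)
5^34 ≡ 287 (mod 614)
5^51 ≡ 597 (mod 614)
5^102 ≡ 289 (mod 614)
5^153 ≡ 613 (mod 614)
5^306 ≡ 1 (mod 614) ✓
The smallest such exponent is 306, so the order of 5 is 306.

306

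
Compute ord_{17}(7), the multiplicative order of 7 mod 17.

16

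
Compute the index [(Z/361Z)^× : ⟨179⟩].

ord(179) | φ(361) = φ(19^2) = 19·(19−1) = 342 = 2 · 3^2 · 19.
Divisors of 342: 1, 2, 3, 6, 9, 18, 19, 38, 57, 114, 171, 342.
Check 179^d mod 361 for each divisor in increasing order:
179^1 ≡ 179 (mod 361)
179^2 ≡ 273 (mod 361)
179^3 ≡ 132 (mod 361)
179^6 ≡ 96 (mod 361)
179^9 ≡ 37 (mod 361)
179^18 ≡ 286 (mod 361)
179^19 ≡ 293 (mod 361)
179^38 ≡ 292 (mod 361)
179^57 ≡ 360 (mod 361)
179^114 ≡ 1 (mod 361) ✓
So ord_361(179) = 114, hence |⟨179⟩| = 114.
Index = |(Z/361Z)^×| / |⟨179⟩| = 342 / 114 = 3.

3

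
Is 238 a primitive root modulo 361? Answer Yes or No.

φ(361) = φ(19^2) = 19·(19−1) = 342 = 2 · 3^2 · 19.
238 is a primitive root mod 361 iff 238^(φ(361)/q) ≢ 1 for every prime q | φ(361), i.e. q ∈ {2, 3, 19}.
238^171 ≡ 360 (mod 361)  [q = 2: ≢ 1 ✓]
238^114 ≡ 68 (mod 361)  [q = 3: ≢ 1 ✓]
238^18 ≡ 191 (mod 361)  [q = 19: ≢ 1 ✓]
Every test exponent gives a nontrivial residue, hence 238 generates the full group.

Yes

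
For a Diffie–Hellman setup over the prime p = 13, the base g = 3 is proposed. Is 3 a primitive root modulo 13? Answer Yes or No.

φ(13) = 13 − 1 = 12 = 2^2 · 3.
3 is a primitive root mod 13 iff 3^(φ(13)/q) ≢ 1 for every prime q | φ(13), i.e. q ∈ {2, 3}.
3^6 ≡ 1 (mod 13)  [q = 2: ≡ 1 ✗]
3^4 ≡ 3 (mod 13)  [q = 3: ≢ 1 ✓]
The check at q = 2 fails, so 3 generates a proper subgroup.

No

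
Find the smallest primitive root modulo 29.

2

φ(29) = 29 − 1 = 28 = 2^2 · 7.
g is a primitive root iff g^(28/q) ≢ 1 (mod 29) for each prime q ∈ {2, 7}.
g = 2: 2^14 ≡ 28; 2^4 ≡ 16 — none is 1, so 2 is a primitive root.
Hence the least primitive root of 29 is 2.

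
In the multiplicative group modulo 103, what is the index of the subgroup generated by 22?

3

The order of 22 must divide φ(103) = 103 − 1 = 102 = 2 · 3 · 17.
Divisors of 102: 1, 2, 3, 6, 17, 34, 51, 102.
Compute 22^d (mod 103) for the divisors d until we hit 1:
22^1 ≡ 22 (mod 103)
22^2 ≡ 72 (mod 103)
22^3 ≡ 39 (mod 103)
22^6 ≡ 79 (mod 103)
22^17 ≡ 102 (mod 103)
22^34 ≡ 1 (mod 103) ✓
So ord_103(22) = 34, hence |⟨22⟩| = 34.
Index = |(Z/103Z)^×| / |⟨22⟩| = 102 / 34 = 3.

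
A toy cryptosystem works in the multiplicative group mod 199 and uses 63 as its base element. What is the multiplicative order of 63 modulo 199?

11

The order of 63 must divide φ(199) = 199 − 1 = 198 = 2 · 3^2 · 11.
Divisors of 198: 1, 2, 3, 6, 9, 11, 18, 22, 33, 66, 99, 198.
Check 63^d mod 199 for each divisor in increasing order:
63^1 ≡ 63 (mod 199)
63^2 ≡ 188 (mod 199)
63^3 ≡ 103 (mod 199)
63^6 ≡ 62 (mod 199)
63^9 ≡ 18 (mod 199)
63^11 ≡ 1 (mod 199) ✓
The smallest such exponent is 11, so the order of 63 is 11.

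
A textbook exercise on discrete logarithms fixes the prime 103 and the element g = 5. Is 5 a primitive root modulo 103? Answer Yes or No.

φ(103) = 103 − 1 = 102 = 2 · 3 · 17.
It suffices to check that the order of 5 is not a proper divisor of 102: compute 5^(102/q) for q ∈ {2, 3, 17}.
5^51 ≡ 102 (mod 103)  [q = 2: ≢ 1 ✓]
5^34 ≡ 56 (mod 103)  [q = 3: ≢ 1 ✓]
5^6 ≡ 72 (mod 103)  [q = 17: ≢ 1 ✓]
Every test exponent gives a nontrivial residue, hence 5 generates the full group.

Yes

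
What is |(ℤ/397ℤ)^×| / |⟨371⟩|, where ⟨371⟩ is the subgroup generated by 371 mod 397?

2

The order of 371 must divide φ(397) = 397 − 1 = 396 = 2^2 · 3^2 · 11.
Divisors of 396: 1, 2, 3, 4, 6, 9, 11, 12, 18, 22, 33, 36, 44, 66, 99, 132, 198, 396.
Compute 371^d (mod 397) for the divisors d until we hit 1:
371^1 ≡ 371 (mod 397)
371^2 ≡ 279 (mod 397)
371^3 ≡ 289 (mod 397)
371^4 ≡ 29 (mod 397)
371^6 ≡ 151 (mod 397)
371^9 ≡ 366 (mod 397)
371^11 ≡ 85 (mod 397)
371^12 ≡ 172 (mod 397)
371^18 ≡ 167 (mod 397)
371^22 ≡ 79 (mod 397)
371^33 ≡ 363 (mod 397)
371^36 ≡ 99 (mod 397)
371^44 ≡ 286 (mod 397)
371^66 ≡ 362 (mod 397)
371^99 ≡ 396 (mod 397)
371^132 ≡ 34 (mod 397)
371^198 ≡ 1 (mod 397) ✓
So ord_397(371) = 198, hence |⟨371⟩| = 198.
The index is φ(397) / ord(371) = 396 / 198 = 2.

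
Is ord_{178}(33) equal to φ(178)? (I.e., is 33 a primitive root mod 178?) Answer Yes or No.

Yes

φ(178) = φ(2)·φ(89) = 1·88 = 88 = 2^3 · 11.
An element g generates (Z/178Z)^× iff g^(88/q) ≢ 1 (mod 178) for each prime q ∈ {2, 11}.
33^44 ≡ 177 (mod 178)  [q = 2: ≢ 1 ✓]
33^8 ≡ 105 (mod 178)  [q = 11: ≢ 1 ✓]
All checks pass, so 33 has order 88 and is a primitive root modulo 178.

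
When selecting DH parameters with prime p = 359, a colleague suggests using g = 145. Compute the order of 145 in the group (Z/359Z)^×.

358

The order of 145 must divide φ(359) = 359 − 1 = 358 = 2 · 179.
Divisors of 358: 1, 2, 179, 358.
Evaluate successive powers at the divisors of 358:
145^1 ≡ 145 (mod 359)
145^2 ≡ 203 (mod 359)
145^179 ≡ 358 (mod 359)
145^358 ≡ 1 (mod 359) ✓
Hence ord(145) = 358.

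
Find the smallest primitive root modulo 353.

3

φ(353) = 353 − 1 = 352 = 2^5 · 11.
g is a primitive root iff g^(352/q) ≢ 1 (mod 353) for each prime q ∈ {2, 11}.
g = 2: 2^176 ≡ 1 — hits 1, so not a primitive root.
g = 3: 3^176 ≡ 352; 3^32 ≡ 140 — none is 1, so 3 is a primitive root.
So 3 is the smallest generator of (Z/353Z)^×.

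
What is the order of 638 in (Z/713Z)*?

330

The order of 638 must divide φ(713) = φ(23·31) = (23−1)·(31−1) = 22·30 = 660 = 2^2 · 3 · 5 · 11.
Divisors of 660: 1, 2, 3, 4, 5, 6, 10, 11, 12, 15, 20, 22, 30, 33, 44, 55, 60, 66, 110, 132, 165, 220, 330, 660.
Check 638^d mod 713 for each divisor in increasing order:
638^1 ≡ 638
638^2 ≡ 634
638^3 ≡ 221
638^4 ≡ 537
638^5 ≡ 366
638^6 ≡ 357
638^10 ≡ 625
638^11 ≡ 183
638^12 ≡ 535
638^15 ≡ 590
638^20 ≡ 614
638^22 ≡ 691
638^30 ≡ 156
638^33 ≡ 252
638^44 ≡ 484
638^55 ≡ 160
638^60 ≡ 94
638^66 ≡ 47
638^110 ≡ 645
638^132 ≡ 70
638^165 ≡ 528
638^220 ≡ 346
638^330 ≡ 1
Therefore the multiplicative order of 638 modulo 713 is 330.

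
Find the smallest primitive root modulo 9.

2

φ(9) = φ(3^2) = 3·(3−1) = 6 = 2 · 3.
g is a primitive root iff g^(6/q) ≢ 1 (mod 9) for each prime q ∈ {2, 3}.
g = 2: 2^3 ≡ 8; 2^2 ≡ 4 — none is 1, so 2 is a primitive root.
The smallest primitive root modulo 9 is 2.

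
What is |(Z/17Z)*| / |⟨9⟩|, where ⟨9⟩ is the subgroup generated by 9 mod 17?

2

ord(9) | φ(17) = 17 − 1 = 16 = 2^4.
Divisors of 16: 1, 2, 4, 8, 16.
Check 9^d mod 17 for each divisor in increasing order:
9^1 ≡ 9
9^2 ≡ 13
9^4 ≡ 16
9^8 ≡ 1
The order of 9 is 8, so the subgroup it generates has 8 elements.
[(Z/17Z)^× : ⟨9⟩] = 16/8 = 2.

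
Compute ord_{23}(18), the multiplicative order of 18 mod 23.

11

The order of 18 must divide φ(23) = 23 − 1 = 22 = 2 · 11.
Divisors of 22: 1, 2, 11, 22.
Check 18^d mod 23 for each divisor in increasing order:
18^1 ≡ 18 (mod 23)
18^2 ≡ 2 (mod 23)
18^11 ≡ 1 (mod 23) ✓
So ord_23(18) = 11.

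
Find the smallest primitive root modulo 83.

2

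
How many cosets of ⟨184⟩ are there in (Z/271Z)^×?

9

ord(184) | φ(271) = 271 − 1 = 270 = 2 · 3^3 · 5.
Divisors of 270: 1, 2, 3, 5, 6, 9, 10, 15, 18, 27, 30, 45, 54, 90, 135, 270.
Check 184^d mod 271 for each divisor in increasing order:
184^1 ≡ 184 (mod 271)
184^2 ≡ 252 (mod 271)
184^3 ≡ 27 (mod 271)
184^5 ≡ 29 (mod 271)
184^6 ≡ 187 (mod 271)
184^9 ≡ 171 (mod 271)
184^10 ≡ 28 (mod 271)
184^15 ≡ 270 (mod 271)
184^18 ≡ 244 (mod 271)
184^27 ≡ 261 (mod 271)
184^30 ≡ 1 (mod 271) ✓
So ord_271(184) = 30, hence |⟨184⟩| = 30.
[(Z/271Z)^× : ⟨184⟩] = 270/30 = 9.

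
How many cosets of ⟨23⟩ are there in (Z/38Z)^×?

2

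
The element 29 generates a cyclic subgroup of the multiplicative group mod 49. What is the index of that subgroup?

6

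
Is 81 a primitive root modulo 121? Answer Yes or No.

φ(121) = φ(11^2) = 11·(11−1) = 110 = 2 · 5 · 11.
It suffices to check that the order of 81 is not a proper divisor of 110: compute 81^(110/q) for q ∈ {2, 5, 11}.
81^55 ≡ 1 (mod 121)  [q = 2: ≡ 1 ✗]
81^22 ≡ 27 (mod 121)  [q = 5: ≢ 1 ✓]
81^10 ≡ 1 (mod 121)  [q = 11: ≡ 1 ✗]
81^55 ≡ 1 shows ord(81) | 55, strictly less than φ(121); not a primitive root.

No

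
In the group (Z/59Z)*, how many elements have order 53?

0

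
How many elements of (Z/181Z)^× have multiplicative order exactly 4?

2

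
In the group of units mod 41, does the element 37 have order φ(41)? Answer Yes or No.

No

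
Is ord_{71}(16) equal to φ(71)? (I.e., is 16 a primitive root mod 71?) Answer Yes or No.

φ(71) = 71 − 1 = 70 = 2 · 5 · 7.
It suffices to check that the order of 16 is not a proper divisor of 70: compute 16^(70/q) for q ∈ {2, 5, 7}.
16^35 ≡ 1 (mod 71)  [q = 2: ≡ 1 ✗]
16^14 ≡ 25 (mod 71)  [q = 5: ≢ 1 ✓]
16^10 ≡ 32 (mod 71)  [q = 7: ≢ 1 ✓]
The check at q = 2 fails, so 16 generates a proper subgroup.

No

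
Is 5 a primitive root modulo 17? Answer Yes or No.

φ(17) = 17 − 1 = 16 = 2^4.
Test 5^(16/q) mod 17 for each prime factor q of 16:
5^8 ≡ 16 (mod 17)  [q = 2: ≢ 1 ✓]
Every test exponent gives a nontrivial residue, hence 5 generates the full group.

Yes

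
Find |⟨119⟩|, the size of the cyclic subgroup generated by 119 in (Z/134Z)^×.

By Lagrange's theorem, ord_134(119) divides φ(134) = φ(2)·φ(67) = 1·66 = 66 = 2 · 3 · 11.
Divisors of 66: 1, 2, 3, 6, 11, 22, 33, 66.
Check 119^d mod 134 for each divisor in increasing order:
119^1 ≡ 119
119^2 ≡ 91
119^3 ≡ 109
119^6 ≡ 89
119^11 ≡ 133
119^22 ≡ 1
Hence ord(119) = 22.

22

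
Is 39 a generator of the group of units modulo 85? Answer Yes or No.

No

85 = 5 · 17 is a product of two distinct odd primes, so (Z/85Z)^× ≅ (Z/5Z)^× × (Z/17Z)^× is not cyclic.
No primitive root modulo 85 exists; in particular 39 is not one.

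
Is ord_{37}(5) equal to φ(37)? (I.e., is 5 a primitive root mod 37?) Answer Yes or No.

φ(37) = 37 − 1 = 36 = 2^2 · 3^2.
Test 5^(36/q) mod 37 for each prime factor q of 36:
5^18 ≡ 36 (mod 37)  [q = 2: ≢ 1 ✓]
5^12 ≡ 10 (mod 37)  [q = 3: ≢ 1 ✓]
Every test exponent gives a nontrivial residue, hence 5 generates the full group.

Yes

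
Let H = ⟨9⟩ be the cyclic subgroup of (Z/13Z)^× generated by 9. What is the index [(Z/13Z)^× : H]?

4

By Lagrange's theorem, ord_13(9) divides φ(13) = 13 − 1 = 12 = 2^2 · 3.
Divisors of 12: 1, 2, 3, 4, 6, 12.
Evaluate successive powers at the divisors of 12:
9^1 ≡ 9 (mod 13)
9^2 ≡ 3 (mod 13)
9^3 ≡ 1 (mod 13) ✓
The order of 9 is 3, so the subgroup it generates has 3 elements.
Index = |(Z/13Z)^×| / |⟨9⟩| = 12 / 3 = 4.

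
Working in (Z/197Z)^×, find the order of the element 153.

196

ord(153) | φ(197) = 197 − 1 = 196 = 2^2 · 7^2.
Divisors of 196: 1, 2, 4, 7, 14, 28, 49, 98, 196.
Evaluate successive powers at the divisors of 196:
153^1 ≡ 153
153^2 ≡ 163
153^4 ≡ 171
153^7 ≡ 110
153^14 ≡ 83
153^28 ≡ 191
153^49 ≡ 183
153^98 ≡ 196
153^196 ≡ 1
The smallest such exponent is 196, so the order of 153 is 196.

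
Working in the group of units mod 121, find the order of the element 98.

22

ord(98) | φ(121) = φ(11^2) = 11·(11−1) = 110 = 2 · 5 · 11.
Divisors of 110: 1, 2, 5, 10, 11, 22, 55, 110.
Test each divisor d:
98^1 ≡ 98 (mod 121)
98^2 ≡ 45 (mod 121)
98^5 ≡ 10 (mod 121)
98^10 ≡ 100 (mod 121)
98^11 ≡ 120 (mod 121)
98^22 ≡ 1 (mod 121) ✓
Hence ord(98) = 22.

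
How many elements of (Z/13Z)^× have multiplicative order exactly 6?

φ(13) = 13 − 1 = 12 = 2^2 · 3.
In a cyclic group of order 12, there are φ(d) elements of order d for each divisor d of 12, and zero for non-divisors.
6 = 2 · 3 divides 12, and φ(6) = 2.

2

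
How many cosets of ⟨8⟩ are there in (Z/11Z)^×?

1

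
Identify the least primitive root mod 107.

2

φ(107) = 107 − 1 = 106 = 2 · 53.
g is a primitive root iff g^(106/q) ≢ 1 (mod 107) for each prime q ∈ {2, 53}.
g = 2: 2^53 ≡ 106; 2^2 ≡ 4 — none is 1, so 2 is a primitive root.
The smallest primitive root modulo 107 is 2.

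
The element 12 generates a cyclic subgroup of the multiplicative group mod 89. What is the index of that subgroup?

11

The order of 12 must divide φ(89) = 89 − 1 = 88 = 2^3 · 11.
Divisors of 88: 1, 2, 4, 8, 11, 22, 44, 88.
Test each divisor d:
12^1 ≡ 12 (mod 89)
12^2 ≡ 55 (mod 89)
12^4 ≡ 88 (mod 89)
12^8 ≡ 1 (mod 89) ✓
So ord_89(12) = 8, hence |⟨12⟩| = 8.
Index = |(Z/89Z)^×| / |⟨12⟩| = 88 / 8 = 11.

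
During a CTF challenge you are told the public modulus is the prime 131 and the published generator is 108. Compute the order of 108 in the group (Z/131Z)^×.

Since 108 ∈ (Z/131Z)^×, its order divides φ(131) = 131 − 1 = 130 = 2 · 5 · 13.
Divisors of 130: 1, 2, 5, 10, 13, 26, 65, 130.
Evaluate successive powers at the divisors of 130:
108^1 ≡ 108 (mod 131)
108^2 ≡ 5 (mod 131)
108^5 ≡ 80 (mod 131)
108^10 ≡ 112 (mod 131)
108^13 ≡ 89 (mod 131)
108^26 ≡ 61 (mod 131)
108^65 ≡ 1 (mod 131) ✓
Therefore the multiplicative order of 108 modulo 131 is 65.

65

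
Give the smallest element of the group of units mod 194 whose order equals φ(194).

5

φ(194) = φ(2)·φ(97) = 1·96 = 96 = 2^5 · 3.
Test candidates g = 2, 3, … against the prime factors q ∈ {2, 3} of φ(194): g is a generator iff g^(96/q) ≢ 1 for every such q.
g = 2: gcd(2, 194) = 2 > 1, not a unit — skip.
g = 3: 3^48 ≡ 1 — hits 1, so not a primitive root.
g = 4: gcd(4, 194) = 2 > 1, not a unit — skip.
g = 5: 5^48 ≡ 193; 5^32 ≡ 35 — none is 1, so 5 is a primitive root.
The smallest primitive root modulo 194 is 5.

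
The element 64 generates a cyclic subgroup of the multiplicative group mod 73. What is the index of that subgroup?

By Lagrange's theorem, ord_73(64) divides φ(73) = 73 − 1 = 72 = 2^3 · 3^2.
Divisors of 72: 1, 2, 3, 4, 6, 8, 9, 12, 18, 24, 36, 72.
Evaluate successive powers at the divisors of 72:
64^1 ≡ 64 (mod 73)
64^2 ≡ 8 (mod 73)
64^3 ≡ 1 (mod 73) ✓
So ord_73(64) = 3, hence |⟨64⟩| = 3.
The index is φ(73) / ord(64) = 72 / 3 = 24.

24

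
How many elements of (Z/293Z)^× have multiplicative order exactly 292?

φ(293) = 293 − 1 = 292 = 2^2 · 73.
In a cyclic group of order 292, there are φ(d) elements of order d for each divisor d of 292, and zero for non-divisors.
292 = 2^2 · 73 divides 292, and φ(292) = 144.

144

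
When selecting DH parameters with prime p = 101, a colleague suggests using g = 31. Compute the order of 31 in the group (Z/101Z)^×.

25

By Lagrange's theorem, ord_101(31) divides φ(101) = 101 − 1 = 100 = 2^2 · 5^2.
Divisors of 100: 1, 2, 4, 5, 10, 20, 25, 50, 100.
Compute 31^d (mod 101) for the divisors d until we hit 1:
31^1 ≡ 31
31^2 ≡ 52
31^4 ≡ 78
31^5 ≡ 95
31^10 ≡ 36
31^20 ≡ 84
31^25 ≡ 1
The smallest such exponent is 25, so the order of 31 is 25.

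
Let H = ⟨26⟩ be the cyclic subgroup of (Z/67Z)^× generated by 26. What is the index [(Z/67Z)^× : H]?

ord(26) | φ(67) = 67 − 1 = 66 = 2 · 3 · 11.
Divisors of 66: 1, 2, 3, 6, 11, 22, 33, 66.
Compute 26^d (mod 67) for the divisors d until we hit 1:
26^1 ≡ 26 (mod 67)
26^2 ≡ 6 (mod 67)
26^3 ≡ 22 (mod 67)
26^6 ≡ 15 (mod 67)
26^11 ≡ 37 (mod 67)
26^22 ≡ 29 (mod 67)
26^33 ≡ 1 (mod 67) ✓
Thus |⟨26⟩| = ord(26) = 33.
[(Z/67Z)^× : ⟨26⟩] = 66/33 = 2.

2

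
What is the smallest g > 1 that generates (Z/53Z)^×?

2

φ(53) = 53 − 1 = 52 = 2^2 · 13.
g is a primitive root iff g^(52/q) ≢ 1 (mod 53) for each prime q ∈ {2, 13}.
g = 2: 2^26 ≡ 52; 2^4 ≡ 16 — none is 1, so 2 is a primitive root.
So 2 is the smallest generator of (Z/53Z)^×.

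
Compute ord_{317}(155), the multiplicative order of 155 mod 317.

By Lagrange's theorem, ord_317(155) divides φ(317) = 317 − 1 = 316 = 2^2 · 79.
Divisors of 316: 1, 2, 4, 79, 158, 316.
Evaluate successive powers at the divisors of 316:
155^1 ≡ 155 (mod 317)
155^2 ≡ 250 (mod 317)
155^4 ≡ 51 (mod 317)
155^79 ≡ 114 (mod 317)
155^158 ≡ 316 (mod 317)
155^316 ≡ 1 (mod 317) ✓
The smallest such exponent is 316, so the order of 155 is 316.

316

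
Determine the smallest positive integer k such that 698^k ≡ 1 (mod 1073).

Since 698 ∈ (Z/1073Z)^×, its order divides φ(1073) = φ(29·37) = (29−1)·(37−1) = 28·36 = 1008 = 2^4 · 3^2 · 7.
Divisors of 1008: 1, 2, 3, 4, 6, 7, 8, 9, 12, 14, 16, 18, 21, 24, 28, 36, 42, 48, 56, 63, 72, 84, 112, 126, 144, 168, 252, 336, 504, 1008.
Compute 698^d (mod 1073) for the divisors d until we hit 1:
698^1 ≡ 698
698^2 ≡ 62
698^3 ≡ 356
698^4 ≡ 625
698^6 ≡ 122
698^7 ≡ 389
698^8 ≡ 53
698^9 ≡ 512
698^12 ≡ 935
698^14 ≡ 28
698^16 ≡ 663
698^18 ≡ 332
698^21 ≡ 162
698^24 ≡ 803
698^28 ≡ 784
698^36 ≡ 778
698^42 ≡ 492
698^48 ≡ 1009
698^56 ≡ 900
698^63 ≡ 302
698^72 ≡ 112
698^84 ≡ 639
698^112 ≡ 958
698^126 ≡ 1072
698^144 ≡ 741
698^168 ≡ 581
698^252 ≡ 1
Hence ord(698) = 252.

252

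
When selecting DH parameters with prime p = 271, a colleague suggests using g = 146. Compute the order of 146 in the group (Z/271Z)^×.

ord(146) | φ(271) = 271 − 1 = 270 = 2 · 3^3 · 5.
Divisors of 270: 1, 2, 3, 5, 6, 9, 10, 15, 18, 27, 30, 45, 54, 90, 135, 270.
Evaluate successive powers at the divisors of 270:
146^1 ≡ 146 (mod 271)
146^2 ≡ 178 (mod 271)
146^3 ≡ 243 (mod 271)
146^5 ≡ 165 (mod 271)
146^6 ≡ 242 (mod 271)
146^9 ≡ 270 (mod 271)
146^10 ≡ 125 (mod 271)
146^15 ≡ 29 (mod 271)
146^18 ≡ 1 (mod 271) ✓
So ord_271(146) = 18.

18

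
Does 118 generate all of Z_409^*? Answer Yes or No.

φ(409) = 409 − 1 = 408 = 2^3 · 3 · 17.
Test 118^(408/q) mod 409 for each prime factor q of 408:
118^204 ≡ 408 (mod 409)  [q = 2: ≢ 1 ✓]
118^136 ≡ 355 (mod 409)  [q = 3: ≢ 1 ✓]
118^24 ≡ 30 (mod 409)  [q = 17: ≢ 1 ✓]
All checks pass, so 118 has order 408 and is a primitive root modulo 409.

Yes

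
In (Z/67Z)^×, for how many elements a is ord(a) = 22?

10

φ(67) = 67 − 1 = 66 = 2 · 3 · 11.
(Z/67Z)^× is cyclic (|G| = 66); a cyclic group of order m has exactly φ(d) elements of each order d | m, and none otherwise.
22 = 2 · 11 divides 66, and φ(22) = 10.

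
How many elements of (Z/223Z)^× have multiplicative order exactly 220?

0

φ(223) = 223 − 1 = 222 = 2 · 3 · 37.
In a cyclic group of order 222, there are φ(d) elements of order d for each divisor d of 222, and zero for non-divisors.
Here 222 is not a multiple of 220, so there are no elements of order 220.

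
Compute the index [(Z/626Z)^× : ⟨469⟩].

2

The order of 469 must divide φ(626) = φ(2)·φ(313) = 1·312 = 312 = 2^3 · 3 · 13.
Divisors of 312: 1, 2, 3, 4, 6, 8, 12, 13, 24, 26, 39, 52, 78, 104, 156, 312.
Test each divisor d:
469^1 ≡ 469
469^2 ≡ 235
469^3 ≡ 39
469^4 ≡ 137
469^6 ≡ 269
469^8 ≡ 615
469^12 ≡ 371
469^13 ≡ 597
469^24 ≡ 547
469^26 ≡ 215
469^39 ≡ 25
469^52 ≡ 527
469^78 ≡ 625
469^104 ≡ 411
469^156 ≡ 1
Thus |⟨469⟩| = ord(469) = 156.
Index = |(Z/626Z)^×| / |⟨469⟩| = 312 / 156 = 2.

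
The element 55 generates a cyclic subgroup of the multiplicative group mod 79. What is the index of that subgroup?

By Lagrange's theorem, ord_79(55) divides φ(79) = 79 − 1 = 78 = 2 · 3 · 13.
Divisors of 78: 1, 2, 3, 6, 13, 26, 39, 78.
Compute 55^d (mod 79) for the divisors d until we hit 1:
55^1 ≡ 55 (mod 79)
55^2 ≡ 23 (mod 79)
55^3 ≡ 1 (mod 79) ✓
Thus |⟨55⟩| = ord(55) = 3.
Index = |(Z/79Z)^×| / |⟨55⟩| = 78 / 3 = 26.

26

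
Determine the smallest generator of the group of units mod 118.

11

φ(118) = φ(2)·φ(59) = 1·58 = 58 = 2 · 29.
Test candidates g = 2, 3, … against the prime factors q ∈ {2, 29} of φ(118): g is a generator iff g^(58/q) ≢ 1 for every such q.
g = 2: gcd(2, 118) = 2 > 1, not a unit — skip.
g = 3: 3^29 ≡ 1 — hits 1, so not a primitive root.
g = 4: gcd(4, 118) = 2 > 1, not a unit — skip.
g = 5: 5^29 ≡ 1 — hits 1, so not a primitive root.
g = 6: gcd(6, 118) = 2 > 1, not a unit — skip.
g = 7: 7^29 ≡ 1 — hits 1, so not a primitive root.
g = 8: gcd(8, 118) = 2 > 1, not a unit — skip.
g = 9: 9^29 ≡ 1 — hits 1, so not a primitive root.
g = 10: gcd(10, 118) = 2 > 1, not a unit — skip.
g = 11: 11^29 ≡ 117; 11^2 ≡ 3 — none is 1, so 11 is a primitive root.
The smallest primitive root modulo 118 is 11.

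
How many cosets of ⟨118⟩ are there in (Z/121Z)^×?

11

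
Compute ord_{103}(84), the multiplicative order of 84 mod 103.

Since 84 ∈ (Z/103Z)^×, its order divides φ(103) = 103 − 1 = 102 = 2 · 3 · 17.
Divisors of 102: 1, 2, 3, 6, 17, 34, 51, 102.
Test each divisor d:
84^1 ≡ 84 (mod 103)
84^2 ≡ 52 (mod 103)
84^3 ≡ 42 (mod 103)
84^6 ≡ 13 (mod 103)
84^17 ≡ 47 (mod 103)
84^34 ≡ 46 (mod 103)
84^51 ≡ 102 (mod 103)
84^102 ≡ 1 (mod 103) ✓
Hence ord(84) = 102.

102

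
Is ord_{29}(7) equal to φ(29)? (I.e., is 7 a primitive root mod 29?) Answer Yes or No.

φ(29) = 29 − 1 = 28 = 2^2 · 7.
7 is a primitive root mod 29 iff 7^(φ(29)/q) ≢ 1 for every prime q | φ(29), i.e. q ∈ {2, 7}.
7^14 ≡ 1 (mod 29)  [q = 2: ≡ 1 ✗]
7^4 ≡ 23 (mod 29)  [q = 7: ≢ 1 ✓]
7^14 ≡ 1 shows ord(7) | 14, strictly less than φ(29); not a primitive root.

No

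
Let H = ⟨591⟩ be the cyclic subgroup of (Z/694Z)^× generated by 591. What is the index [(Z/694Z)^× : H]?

2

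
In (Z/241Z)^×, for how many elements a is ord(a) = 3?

2

φ(241) = 241 − 1 = 240 = 2^4 · 3 · 5.
In a cyclic group of order 240, there are φ(d) elements of order d for each divisor d of 240, and zero for non-divisors.
3 | 240, and φ(3) = 3 − 1 = 2.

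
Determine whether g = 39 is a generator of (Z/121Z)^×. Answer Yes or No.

φ(121) = φ(11^2) = 11·(11−1) = 110 = 2 · 5 · 11.
Test 39^(110/q) mod 121 for each prime factor q of 110:
39^55 ≡ 120 (mod 121)  [q = 2: ≢ 1 ✓]
39^22 ≡ 3 (mod 121)  [q = 5: ≢ 1 ✓]
39^10 ≡ 111 (mod 121)  [q = 11: ≢ 1 ✓]
None equal 1, so ord_121(39) = 110: 39 is a primitive root.

Yes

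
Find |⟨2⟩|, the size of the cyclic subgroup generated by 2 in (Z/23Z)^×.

The order of 2 must divide φ(23) = 23 − 1 = 22 = 2 · 11.
Divisors of 22: 1, 2, 11, 22.
Test each divisor d:
2^1 ≡ 2 (mod 23)
2^2 ≡ 4 (mod 23)
2^11 ≡ 1 (mod 23) ✓
The smallest such exponent is 11, so the order of 2 is 11.

11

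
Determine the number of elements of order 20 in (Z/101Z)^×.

φ(101) = 101 − 1 = 100 = 2^2 · 5^2.
In a cyclic group of order 100, there are φ(d) elements of order d for each divisor d of 100, and zero for non-divisors.
20 = 2^2 · 5 divides 100, and φ(20) = 8.

8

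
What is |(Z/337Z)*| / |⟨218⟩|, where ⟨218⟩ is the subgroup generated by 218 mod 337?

ord(218) | φ(337) = 337 − 1 = 336 = 2^4 · 3 · 7.
Divisors of 336: 1, 2, 3, 4, 6, 7, 8, 12, 14, 16, 21, 24, 28, 42, 48, 56, 84, 112, 168, 336.
Evaluate successive powers at the divisors of 336:
218^1 ≡ 218 (mod 337)
218^2 ≡ 7 (mod 337)
218^3 ≡ 178 (mod 337)
218^4 ≡ 49 (mod 337)
218^6 ≡ 6 (mod 337)
218^7 ≡ 297 (mod 337)
218^8 ≡ 42 (mod 337)
218^12 ≡ 36 (mod 337)
218^14 ≡ 252 (mod 337)
218^16 ≡ 79 (mod 337)
218^21 ≡ 30 (mod 337)
218^24 ≡ 285 (mod 337)
218^28 ≡ 148 (mod 337)
218^42 ≡ 226 (mod 337)
218^48 ≡ 8 (mod 337)
218^56 ≡ 336 (mod 337)
218^84 ≡ 189 (mod 337)
218^112 ≡ 1 (mod 337) ✓
Thus |⟨218⟩| = ord(218) = 112.
Index = |(Z/337Z)^×| / |⟨218⟩| = 336 / 112 = 3.

3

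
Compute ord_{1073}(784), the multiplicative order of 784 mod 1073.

9

By Lagrange's theorem, ord_1073(784) divides φ(1073) = φ(29·37) = (29−1)·(37−1) = 28·36 = 1008 = 2^4 · 3^2 · 7.
Divisors of 1008: 1, 2, 3, 4, 6, 7, 8, 9, 12, 14, 16, 18, 21, 24, 28, 36, 42, 48, 56, 63, 72, 84, 112, 126, 144, 168, 252, 336, 504, 1008.
Evaluate successive powers at the divisors of 1008:
784^1 ≡ 784
784^2 ≡ 900
784^3 ≡ 639
784^4 ≡ 958
784^6 ≡ 581
784^7 ≡ 552
784^8 ≡ 349
784^9 ≡ 1
The smallest such exponent is 9, so the order of 784 is 9.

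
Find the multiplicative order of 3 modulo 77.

Since 3 ∈ (Z/77Z)^×, its order divides φ(77) = φ(7·11) = (7−1)·(11−1) = 6·10 = 60 = 2^2 · 3 · 5.
Divisors of 60: 1, 2, 3, 4, 5, 6, 10, 12, 15, 20, 30, 60.
Compute 3^d (mod 77) for the divisors d until we hit 1:
3^1 ≡ 3 (mod 77)
3^2 ≡ 9 (mod 77)
3^3 ≡ 27 (mod 77)
3^4 ≡ 4 (mod 77)
3^5 ≡ 12 (mod 77)
3^6 ≡ 36 (mod 77)
3^10 ≡ 67 (mod 77)
3^12 ≡ 64 (mod 77)
3^15 ≡ 34 (mod 77)
3^20 ≡ 23 (mod 77)
3^30 ≡ 1 (mod 77) ✓
Therefore the multiplicative order of 3 modulo 77 is 30.

30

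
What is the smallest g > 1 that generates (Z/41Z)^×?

6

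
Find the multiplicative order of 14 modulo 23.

The order of 14 must divide φ(23) = 23 − 1 = 22 = 2 · 11.
Divisors of 22: 1, 2, 11, 22.
Evaluate successive powers at the divisors of 22:
14^1 ≡ 14
14^2 ≡ 12
14^11 ≡ 22
14^22 ≡ 1
The smallest such exponent is 22, so the order of 14 is 22.

22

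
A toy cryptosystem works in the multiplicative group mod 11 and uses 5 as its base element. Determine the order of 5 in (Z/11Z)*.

Since 5 ∈ (Z/11Z)^×, its order divides φ(11) = 11 − 1 = 10 = 2 · 5.
Divisors of 10: 1, 2, 5, 10.
Compute 5^d (mod 11) for the divisors d until we hit 1:
5^1 ≡ 5 (mod 11)
5^2 ≡ 3 (mod 11)
5^5 ≡ 1 (mod 11) ✓
Therefore the multiplicative order of 5 modulo 11 is 5.

5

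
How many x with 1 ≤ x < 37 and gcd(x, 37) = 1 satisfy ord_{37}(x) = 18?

6

φ(37) = 37 − 1 = 36 = 2^2 · 3^2.
(Z/37Z)^× is cyclic (|G| = 36); a cyclic group of order m has exactly φ(d) elements of each order d | m, and none otherwise.
18 = 2 · 3^2 divides 36, and φ(18) = 6.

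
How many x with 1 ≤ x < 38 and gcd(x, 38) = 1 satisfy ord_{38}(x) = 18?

φ(38) = φ(2)·φ(19) = 1·18 = 18 = 2 · 3^2.
(Z/38Z)^× is cyclic (|G| = 18); a cyclic group of order m has exactly φ(d) elements of each order d | m, and none otherwise.
18 = 2 · 3^2 divides 18, and φ(18) = 6.

6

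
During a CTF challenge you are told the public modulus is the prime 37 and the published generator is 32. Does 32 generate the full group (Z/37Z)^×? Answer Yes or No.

φ(37) = 37 − 1 = 36 = 2^2 · 3^2.
It suffices to check that the order of 32 is not a proper divisor of 36: compute 32^(36/q) for q ∈ {2, 3}.
32^18 ≡ 36 (mod 37)  [q = 2: ≢ 1 ✓]
32^12 ≡ 10 (mod 37)  [q = 3: ≢ 1 ✓]
None equal 1, so ord_37(32) = 36: 32 is a primitive root.

Yes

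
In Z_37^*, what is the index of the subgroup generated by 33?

4

The order of 33 must divide φ(37) = 37 − 1 = 36 = 2^2 · 3^2.
Divisors of 36: 1, 2, 3, 4, 6, 9, 12, 18, 36.
Test each divisor d:
33^1 ≡ 33
33^2 ≡ 16
33^3 ≡ 10
33^4 ≡ 34
33^6 ≡ 26
33^9 ≡ 1
The order of 33 is 9, so the subgroup it generates has 9 elements.
Index = |(Z/37Z)^×| / |⟨33⟩| = 36 / 9 = 4.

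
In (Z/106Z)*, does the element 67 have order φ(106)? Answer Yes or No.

φ(106) = φ(2)·φ(53) = 1·52 = 52 = 2^2 · 13.
An element g generates (Z/106Z)^× iff g^(52/q) ≢ 1 (mod 106) for each prime q ∈ {2, 13}.
67^26 ≡ 105 (mod 106)  [q = 2: ≢ 1 ✓]
67^4 ≡ 97 (mod 106)  [q = 13: ≢ 1 ✓]
All checks pass, so 67 has order 52 and is a primitive root modulo 106.

Yes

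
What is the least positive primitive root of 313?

φ(313) = 313 − 1 = 312 = 2^3 · 3 · 13.
Test candidates g = 2, 3, … against the prime factors q ∈ {2, 3, 13} of φ(313): g is a generator iff g^(312/q) ≢ 1 for every such q.
g = 2: 2^156 ≡ 1 — hits 1, so not a primitive root.
g = 3: 3^156 ≡ 1 — hits 1, so not a primitive root.
g = 4: 4^156 ≡ 1 — hits 1, so not a primitive root.
g = 5: 5^156 ≡ 312; 5^104 ≡ 1 — hits 1, so not a primitive root.
g = 6: 6^156 ≡ 1 — hits 1, so not a primitive root.
g = 7: 7^156 ≡ 312; 7^104 ≡ 1 — hits 1, so not a primitive root.
g = 8: 8^156 ≡ 1 — hits 1, so not a primitive root.
g = 9: 9^156 ≡ 1 — hits 1, so not a primitive root.
g = 10: 10^156 ≡ 312; 10^104 ≡ 214; 10^24 ≡ 103 — none is 1, so 10 is a primitive root.
The smallest primitive root modulo 313 is 10.

10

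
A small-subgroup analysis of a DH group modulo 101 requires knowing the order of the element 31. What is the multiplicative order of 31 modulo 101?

25

The order of 31 must divide φ(101) = 101 − 1 = 100 = 2^2 · 5^2.
Divisors of 100: 1, 2, 4, 5, 10, 20, 25, 50, 100.
Test each divisor d:
31^1 ≡ 31 (mod 101)
31^2 ≡ 52 (mod 101)
31^4 ≡ 78 (mod 101)
31^5 ≡ 95 (mod 101)
31^10 ≡ 36 (mod 101)
31^20 ≡ 84 (mod 101)
31^25 ≡ 1 (mod 101) ✓
Therefore the multiplicative order of 31 modulo 101 is 25.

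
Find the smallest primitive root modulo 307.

5

φ(307) = 307 − 1 = 306 = 2 · 3^2 · 17.
Test candidates g = 2, 3, … against the prime factors q ∈ {2, 3, 17} of φ(307): g is a generator iff g^(306/q) ≢ 1 for every such q.
g = 2: 2^153 ≡ 306; 2^102 ≡ 1 — hits 1, so not a primitive root.
g = 3: 3^153 ≡ 306; 3^102 ≡ 1 — hits 1, so not a primitive root.
g = 4: 4^153 ≡ 1 — hits 1, so not a primitive root.
g = 5: 5^153 ≡ 306; 5^102 ≡ 289; 5^18 ≡ 81 — none is 1, so 5 is a primitive root.
The smallest primitive root modulo 307 is 5.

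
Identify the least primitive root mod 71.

φ(71) = 71 − 1 = 70 = 2 · 5 · 7.
g is a primitive root iff g^(70/q) ≢ 1 (mod 71) for each prime q ∈ {2, 5, 7}.
g = 2: 2^35 ≡ 1 — hits 1, so not a primitive root.
g = 3: 3^35 ≡ 1 — hits 1, so not a primitive root.
g = 4: 4^35 ≡ 1 — hits 1, so not a primitive root.
g = 5: 5^35 ≡ 1 — hits 1, so not a primitive root.
g = 6: 6^35 ≡ 1 — hits 1, so not a primitive root.
g = 7: 7^35 ≡ 70; 7^14 ≡ 54; 7^10 ≡ 45 — none is 1, so 7 is a primitive root.
So 7 is the smallest generator of (Z/71Z)^×.

7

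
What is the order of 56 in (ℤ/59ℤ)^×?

By Lagrange's theorem, ord_59(56) divides φ(59) = 59 − 1 = 58 = 2 · 29.
Divisors of 58: 1, 2, 29, 58.
Compute 56^d (mod 59) for the divisors d until we hit 1:
56^1 ≡ 56 (mod 59)
56^2 ≡ 9 (mod 59)
56^29 ≡ 58 (mod 59)
56^58 ≡ 1 (mod 59) ✓
Hence ord(56) = 58.

58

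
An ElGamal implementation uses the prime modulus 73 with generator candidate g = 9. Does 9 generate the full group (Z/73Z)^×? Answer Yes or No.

No

φ(73) = 73 − 1 = 72 = 2^3 · 3^2.
An element g generates (Z/73Z)^× iff g^(72/q) ≢ 1 (mod 73) for each prime q ∈ {2, 3}.
9^36 ≡ 1 (mod 73)  [q = 2: ≡ 1 ✗]
9^24 ≡ 1 (mod 73)  [q = 3: ≡ 1 ✗]
Since 9^36 ≡ 1, the order of 9 divides 36 < 72, so 9 is not a primitive root.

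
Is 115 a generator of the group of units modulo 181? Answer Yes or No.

φ(181) = 181 − 1 = 180 = 2^2 · 3^2 · 5.
An element g generates (Z/181Z)^× iff g^(180/q) ≢ 1 (mod 181) for each prime q ∈ {2, 3, 5}.
115^90 ≡ 180 (mod 181)  [q = 2: ≢ 1 ✓]
115^60 ≡ 132 (mod 181)  [q = 3: ≢ 1 ✓]
115^36 ≡ 135 (mod 181)  [q = 5: ≢ 1 ✓]
All checks pass, so 115 has order 180 and is a primitive root modulo 181.

Yes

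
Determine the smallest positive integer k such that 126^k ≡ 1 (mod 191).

ord(126) | φ(191) = 191 − 1 = 190 = 2 · 5 · 19.
Divisors of 190: 1, 2, 5, 10, 19, 38, 95, 190.
Check 126^d mod 191 for each divisor in increasing order:
126^1 ≡ 126 (mod 191)
126^2 ≡ 23 (mod 191)
126^5 ≡ 186 (mod 191)
126^10 ≡ 25 (mod 191)
126^19 ≡ 152 (mod 191)
126^38 ≡ 184 (mod 191)
126^95 ≡ 190 (mod 191)
126^190 ≡ 1 (mod 191) ✓
The smallest such exponent is 190, so the order of 126 is 190.

190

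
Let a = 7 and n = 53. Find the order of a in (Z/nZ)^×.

26

Since 7 ∈ (Z/53Z)^×, its order divides φ(53) = 53 − 1 = 52 = 2^2 · 13.
Divisors of 52: 1, 2, 4, 13, 26, 52.
Check 7^d mod 53 for each divisor in increasing order:
7^1 ≡ 7 (mod 53)
7^2 ≡ 49 (mod 53)
7^4 ≡ 16 (mod 53)
7^13 ≡ 52 (mod 53)
7^26 ≡ 1 (mod 53) ✓
The smallest such exponent is 26, so the order of 7 is 26.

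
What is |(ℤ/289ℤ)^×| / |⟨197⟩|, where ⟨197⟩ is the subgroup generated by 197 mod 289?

1

By Lagrange's theorem, ord_289(197) divides φ(289) = φ(17^2) = 17·(17−1) = 272 = 2^4 · 17.
Divisors of 272: 1, 2, 4, 8, 16, 17, 34, 68, 136, 272.
Test each divisor d:
197^1 ≡ 197 (mod 289)
197^2 ≡ 83 (mod 289)
197^4 ≡ 242 (mod 289)
197^8 ≡ 186 (mod 289)
197^16 ≡ 205 (mod 289)
197^17 ≡ 214 (mod 289)
197^34 ≡ 134 (mod 289)
197^68 ≡ 38 (mod 289)
197^136 ≡ 288 (mod 289)
197^272 ≡ 1 (mod 289) ✓
So ord_289(197) = 272, hence |⟨197⟩| = 272.
[(Z/289Z)^× : ⟨197⟩] = 272/272 = 1.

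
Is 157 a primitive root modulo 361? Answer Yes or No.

φ(361) = φ(19^2) = 19·(19−1) = 342 = 2 · 3^2 · 19.
Test 157^(342/q) mod 361 for each prime factor q of 342:
157^171 ≡ 1 (mod 361)  [q = 2: ≡ 1 ✗]
157^114 ≡ 292 (mod 361)  [q = 3: ≢ 1 ✓]
157^18 ≡ 343 (mod 361)  [q = 19: ≢ 1 ✓]
The check at q = 2 fails, so 157 generates a proper subgroup.

No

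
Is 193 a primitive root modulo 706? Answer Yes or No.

Yes

φ(706) = φ(2)·φ(353) = 1·352 = 352 = 2^5 · 11.
It suffices to check that the order of 193 is not a proper divisor of 352: compute 193^(352/q) for q ∈ {2, 11}.
193^176 ≡ 705 (mod 706)  [q = 2: ≢ 1 ✓]
193^32 ≡ 375 (mod 706)  [q = 11: ≢ 1 ✓]
All checks pass, so 193 has order 352 and is a primitive root modulo 706.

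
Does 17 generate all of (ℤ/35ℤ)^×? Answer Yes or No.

35 = 5 · 7 is a product of two distinct odd primes, so (Z/35Z)^× ≅ (Z/5Z)^× × (Z/7Z)^× is not cyclic.
No primitive root modulo 35 exists; in particular 17 is not one.

No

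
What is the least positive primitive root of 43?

φ(43) = 43 − 1 = 42 = 2 · 3 · 7.
Test candidates g = 2, 3, … against the prime factors q ∈ {2, 3, 7} of φ(43): g is a generator iff g^(42/q) ≢ 1 for every such q.
g = 2: 2^21 ≡ 42; 2^14 ≡ 1 — hits 1, so not a primitive root.
g = 3: 3^21 ≡ 42; 3^14 ≡ 36; 3^6 ≡ 41 — none is 1, so 3 is a primitive root.
So 3 is the smallest generator of (Z/43Z)^×.

3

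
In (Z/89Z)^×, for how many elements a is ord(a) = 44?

φ(89) = 89 − 1 = 88 = 2^3 · 11.
(Z/89Z)^× is cyclic (|G| = 88); a cyclic group of order m has exactly φ(d) elements of each order d | m, and none otherwise.
44 = 2^2 · 11 divides 88, and φ(44) = 20.

20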